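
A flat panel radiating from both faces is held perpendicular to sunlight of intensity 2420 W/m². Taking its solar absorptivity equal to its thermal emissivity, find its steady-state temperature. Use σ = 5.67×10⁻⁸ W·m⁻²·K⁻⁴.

T ≈ 382 K

Absorbed flux αS = emitted flux 2εσT⁴ per unit area; with α = ε this gives T = (S/2σ)^(1/4).
T = (2420 / (2 × 5.67×10⁻⁸))^(1/4) = (2.13×10^10)^(1/4).
T = 382 K.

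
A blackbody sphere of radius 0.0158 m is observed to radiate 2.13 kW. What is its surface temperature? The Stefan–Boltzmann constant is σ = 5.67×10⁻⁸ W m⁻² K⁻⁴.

A = 4πr² = 4π × (0.0158)² = 3.14×10^-3 m².
From P = σAT⁴, T = (P / σA)^(1/4) = (2130 / (5.67×10⁻⁸ × 3.14×10^-3))^(1/4).
T = (1.20×10^13)^(1/4) = 1860 K.

T ≈ 1860 K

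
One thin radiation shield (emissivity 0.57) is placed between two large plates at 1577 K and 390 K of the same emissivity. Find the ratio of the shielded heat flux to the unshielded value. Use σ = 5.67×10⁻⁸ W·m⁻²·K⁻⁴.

ratio ≈ 0.500

With N identical shields there are N+1 = 2 gaps in series, each with the same radiative resistance, so the flux falls to 1/(N+1) of its unshielded value.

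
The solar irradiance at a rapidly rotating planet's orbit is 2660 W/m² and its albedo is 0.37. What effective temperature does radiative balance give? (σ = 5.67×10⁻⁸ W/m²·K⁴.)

Power absorbed = (1−a)S·πR²; power emitted = 4πR²σT⁴. Equating and cancelling πR²:
T = ((1−a)S / 4σ)^(1/4) = (1680 / (4 × 5.67×10⁻⁸))^(1/4) = (7.39×10^9)^(1/4).
T = 293 K.

T ≈ 293 K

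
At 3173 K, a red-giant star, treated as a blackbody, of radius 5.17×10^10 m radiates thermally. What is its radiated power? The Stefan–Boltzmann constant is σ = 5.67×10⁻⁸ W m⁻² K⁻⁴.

A = 4πr² = 4π × (5.17×10^10)² = 3.36×10^22 m².
P = σAT⁴ = 5.67×10⁻⁸ × 3.36×10^22 × (3173)⁴ = 5.67×10⁻⁸ × 3.36×10^22 × 1.01×10^14.
P = 1.93×10^29 W.

P ≈ 1.93×10^29 W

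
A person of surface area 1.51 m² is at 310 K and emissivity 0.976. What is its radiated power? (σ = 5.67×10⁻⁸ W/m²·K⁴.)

Stefan–Boltzmann: P = εσAT⁴ = 0.976 × 5.67×10⁻⁸ × 1.51 × (310)⁴ = 0.976 × 5.67×10⁻⁸ × 1.51 × 9.24×10^9.
P = 772 W.

P ≈ 772 W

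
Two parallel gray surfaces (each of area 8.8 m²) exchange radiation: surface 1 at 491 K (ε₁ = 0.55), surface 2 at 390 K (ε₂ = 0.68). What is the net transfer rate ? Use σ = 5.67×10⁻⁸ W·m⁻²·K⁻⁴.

Q ≈ 7630 W

For two large parallel gray plates, q = σ(T₁⁴ − T₂⁴) / (1/ε₁ + 1/ε₂ − 1).
1/ε₁ + 1/ε₂ − 1 = 1/0.55 + 1/0.68 − 1 = 2.289.
T₁⁴ − T₂⁴ = 5.81×10^10 − 2.31×10^10 = 3.50×10^10 K⁴.
q = 5.67×10⁻⁸ × 3.50×10^10 / 2.289 = 867 W/m².
Q = q·A = 867 × 8.8 = 7630 W.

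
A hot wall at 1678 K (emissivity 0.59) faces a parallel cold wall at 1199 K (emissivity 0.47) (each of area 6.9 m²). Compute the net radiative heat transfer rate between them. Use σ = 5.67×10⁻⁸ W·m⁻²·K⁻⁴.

Q ≈ 8.12×10^5 W

For two large parallel gray plates, q = σ(T₁⁴ − T₂⁴) / (1/ε₁ + 1/ε₂ − 1).
1/ε₁ + 1/ε₂ − 1 = 1/0.59 + 1/0.47 − 1 = 2.823.
T₁⁴ − T₂⁴ = 7.93×10^12 − 2.07×10^12 = 5.86×10^12 K⁴.
q = 5.67×10⁻⁸ × 5.86×10^12 / 2.823 = 1.18×10^5 W/m².
Q = q·A = 1.18×10^5 × 6.9 = 8.12×10^5 W.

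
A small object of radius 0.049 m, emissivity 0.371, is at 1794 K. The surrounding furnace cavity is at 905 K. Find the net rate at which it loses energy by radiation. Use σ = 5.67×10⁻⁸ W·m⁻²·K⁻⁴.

A = 4πr² = 4π × (0.049)² = 0.0302 m².
Q = εσA(T⁴ − T_s⁴). T⁴ − T_s⁴ = (1794)⁴ − (905)⁴ = 1.04×10^13 − 6.71×10^11 = 9.69×10^12 K⁴.
Q = 0.371 × 5.67×10⁻⁸ × 0.0302 × 9.69×10^12 = 6150 W.

Q ≈ 6150 W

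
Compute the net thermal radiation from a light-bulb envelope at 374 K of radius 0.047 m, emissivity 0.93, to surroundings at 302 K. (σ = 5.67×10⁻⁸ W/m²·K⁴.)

A = 4πr² = 4π × (0.047)² = 0.0278 m².
Q = εσA(T⁴ − T_s⁴). T⁴ − T_s⁴ = (374)⁴ − (302)⁴ = 1.96×10^10 − 8.32×10^9 = 1.12×10^10 K⁴.
Q = 0.93 × 5.67×10⁻⁸ × 0.0278 × 1.12×10^10 = 16.5 W.

Q ≈ 16.5 W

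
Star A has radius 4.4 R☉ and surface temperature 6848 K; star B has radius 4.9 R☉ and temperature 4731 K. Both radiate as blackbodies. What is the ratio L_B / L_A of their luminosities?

L_B/L_A ≈ 0.283

L = 4πR²σT⁴ ∝ R²T⁴, so L_B/L_A = (4.9/4.4)² × (4731/6848)⁴ = 1.24 × 0.228 = 0.283.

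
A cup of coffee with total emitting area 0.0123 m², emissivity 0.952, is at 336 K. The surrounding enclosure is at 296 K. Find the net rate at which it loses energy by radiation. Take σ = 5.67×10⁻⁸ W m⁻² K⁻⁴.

Q = εσA(T⁴ − T_s⁴). T⁴ − T_s⁴ = (336)⁴ − (296)⁴ = 1.27×10^10 − 7.68×10^9 = 5.07×10^9 K⁴.
Q = 0.952 × 5.67×10⁻⁸ × 0.0123 × 5.07×10^9 = 3.37 W.

Q ≈ 3.37 W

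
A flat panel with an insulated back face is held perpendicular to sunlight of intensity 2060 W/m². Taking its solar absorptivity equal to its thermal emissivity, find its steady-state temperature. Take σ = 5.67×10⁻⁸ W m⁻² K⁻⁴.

T ≈ 437 K

Absorbed flux αS = emitted flux εσT⁴ (one radiating face); with α = ε, T = (S/σ)^(1/4).
T = (2060 / 5.67×10⁻⁸)^(1/4) = (3.63×10^10)^(1/4).
T = 437 K.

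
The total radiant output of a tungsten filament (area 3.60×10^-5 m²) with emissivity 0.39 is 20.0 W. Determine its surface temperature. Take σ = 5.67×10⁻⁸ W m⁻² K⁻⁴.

From P = εσAT⁴, T = (P / εσA)^(1/4) = (20.0 / (0.39 × 5.67×10⁻⁸ × 3.60×10^-5))^(1/4).
T = (2.51×10^13)^(1/4) = 2240 K.

T ≈ 2240 K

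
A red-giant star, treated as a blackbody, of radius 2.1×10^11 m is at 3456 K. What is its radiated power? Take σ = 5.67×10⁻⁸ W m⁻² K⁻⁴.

A = 4πr² = 4π × (2.1×10^11)² = 5.54×10^23 m².
P = σAT⁴ = 5.67×10⁻⁸ × 5.54×10^23 × (3456)⁴ = 5.67×10⁻⁸ × 5.54×10^23 × 1.43×10^14.
P = 4.48×10^30 W.

P ≈ 4.48×10^30 W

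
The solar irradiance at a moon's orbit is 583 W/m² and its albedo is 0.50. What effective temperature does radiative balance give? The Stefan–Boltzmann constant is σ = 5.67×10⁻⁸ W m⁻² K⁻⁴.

T ≈ 189 K

Power absorbed = (1−a)S·πR²; power emitted = 4πR²σT⁴. Equating and cancelling πR²:
T = ((1−a)S / 4σ)^(1/4) = (292 / (4 × 5.67×10⁻⁸))^(1/4) = (1.29×10^9)^(1/4).
T = 189 K.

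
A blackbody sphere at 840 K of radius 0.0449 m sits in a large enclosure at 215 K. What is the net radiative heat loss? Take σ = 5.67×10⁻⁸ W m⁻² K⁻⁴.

Q ≈ 712 W

A = 4πr² = 4π × (0.0449)² = 0.0253 m².
Q = σA(T⁴ − T_s⁴). T⁴ − T_s⁴ = (840)⁴ − (215)⁴ = 4.98×10^11 − 2.14×10^9 = 4.96×10^11 K⁴.
Q = 5.67×10⁻⁸ × 0.0253 × 4.96×10^11 = 712 W.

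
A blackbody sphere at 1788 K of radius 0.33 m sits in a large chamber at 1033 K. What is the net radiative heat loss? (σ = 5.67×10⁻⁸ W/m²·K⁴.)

Q ≈ 7.05×10^5 W

A = 4πr² = 4π × (0.33)² = 1.37 m².
Q = σA(T⁴ − T_s⁴). T⁴ − T_s⁴ = (1788)⁴ − (1033)⁴ = 1.02×10^13 − 1.14×10^12 = 9.08×10^12 K⁴.
Q = 5.67×10⁻⁸ × 1.37 × 9.08×10^12 = 7.05×10^5 W.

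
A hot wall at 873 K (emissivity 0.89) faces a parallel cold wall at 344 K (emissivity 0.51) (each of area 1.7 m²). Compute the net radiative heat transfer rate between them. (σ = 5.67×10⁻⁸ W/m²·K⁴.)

For two large parallel gray plates, q = σ(T₁⁴ − T₂⁴) / (1/ε₁ + 1/ε₂ − 1).
1/ε₁ + 1/ε₂ − 1 = 1/0.89 + 1/0.51 − 1 = 2.084.
T₁⁴ − T₂⁴ = 5.81×10^11 − 1.40×10^10 = 5.67×10^11 K⁴.
q = 5.67×10⁻⁸ × 5.67×10^11 / 2.084 = 15400 W/m².
Q = q·A = 15400 × 1.7 = 26200 W.

Q ≈ 26200 W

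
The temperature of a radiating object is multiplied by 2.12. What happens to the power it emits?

P ∝ T⁴, so the power scales as (2.12)⁴ = 20.2.

factor ≈ 20.2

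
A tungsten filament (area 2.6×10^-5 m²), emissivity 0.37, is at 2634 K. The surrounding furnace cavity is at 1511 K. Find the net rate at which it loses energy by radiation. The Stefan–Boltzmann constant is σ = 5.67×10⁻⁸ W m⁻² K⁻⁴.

Q ≈ 23.4 W

Q = εσA(T⁴ − T_s⁴). T⁴ − T_s⁴ = (2634)⁴ − (1511)⁴ = 4.81×10^13 − 5.21×10^12 = 4.29×10^13 K⁴.
Q = 0.37 × 5.67×10⁻⁸ × 2.60×10^-5 × 4.29×10^13 = 23.4 W.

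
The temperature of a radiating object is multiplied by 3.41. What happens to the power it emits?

factor ≈ 135

P ∝ T⁴, so the power scales as (3.41)⁴ = 135.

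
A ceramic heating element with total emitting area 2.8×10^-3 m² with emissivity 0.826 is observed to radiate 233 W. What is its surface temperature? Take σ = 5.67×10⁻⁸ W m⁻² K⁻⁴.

From P = εσAT⁴, T = (P / εσA)^(1/4) = (233 / (0.826 × 5.67×10⁻⁸ × 2.80×10^-3))^(1/4).
T = (1.78×10^12)^(1/4) = 1150 K.

T ≈ 1150 K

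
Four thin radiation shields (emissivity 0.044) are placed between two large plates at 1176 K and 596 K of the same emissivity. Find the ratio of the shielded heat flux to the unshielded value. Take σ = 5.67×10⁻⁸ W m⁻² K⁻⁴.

With N identical shields there are N+1 = 5 gaps in series, each with the same radiative resistance, so the flux falls to 1/(N+1) of its unshielded value.

ratio ≈ 0.200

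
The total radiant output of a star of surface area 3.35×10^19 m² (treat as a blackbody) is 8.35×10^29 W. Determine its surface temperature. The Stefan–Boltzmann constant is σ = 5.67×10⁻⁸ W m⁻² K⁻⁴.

T ≈ 25700 K

From P = σAT⁴, T = (P / σA)^(1/4) = (8.35×10^29 / (5.67×10⁻⁸ × 3.35×10^19))^(1/4).
T = (4.40×10^17)^(1/4) = 25700 K.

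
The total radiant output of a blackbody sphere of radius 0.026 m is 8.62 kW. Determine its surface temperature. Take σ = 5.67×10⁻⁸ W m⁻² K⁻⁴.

T ≈ 2060 K

A = 4πr² = 4π × (0.026)² = 8.49×10^-3 m².
From P = σAT⁴, T = (P / σA)^(1/4) = (8620 / (5.67×10⁻⁸ × 8.49×10^-3))^(1/4).
T = (1.79×10^13)^(1/4) = 2060 K.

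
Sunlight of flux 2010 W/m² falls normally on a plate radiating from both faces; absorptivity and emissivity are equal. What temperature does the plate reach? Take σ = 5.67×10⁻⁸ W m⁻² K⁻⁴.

Absorbed flux αS = emitted flux 2εσT⁴ per unit area; with α = ε this gives T = (S/2σ)^(1/4).
T = (2010 / (2 × 5.67×10⁻⁸))^(1/4) = (1.77×10^10)^(1/4).
T = 365 K.

T ≈ 365 K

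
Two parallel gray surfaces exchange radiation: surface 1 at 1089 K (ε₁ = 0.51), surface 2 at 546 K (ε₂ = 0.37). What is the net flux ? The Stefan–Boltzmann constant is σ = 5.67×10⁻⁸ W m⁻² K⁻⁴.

q ≈ 20400 W/m²

For two large parallel gray plates, q = σ(T₁⁴ − T₂⁴) / (1/ε₁ + 1/ε₂ − 1).
1/ε₁ + 1/ε₂ − 1 = 1/0.51 + 1/0.37 − 1 = 3.663.
T₁⁴ − T₂⁴ = 1.41×10^12 − 8.89×10^10 = 1.32×10^12 K⁴.
q = 5.67×10⁻⁸ × 1.32×10^12 / 3.663 = 20400 W/m².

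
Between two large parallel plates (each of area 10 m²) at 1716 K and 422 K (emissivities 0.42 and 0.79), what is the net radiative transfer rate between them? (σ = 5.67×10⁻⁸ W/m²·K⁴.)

For two large parallel gray plates, q = σ(T₁⁴ − T₂⁴) / (1/ε₁ + 1/ε₂ − 1).
1/ε₁ + 1/ε₂ − 1 = 1/0.42 + 1/0.79 − 1 = 2.647.
T₁⁴ − T₂⁴ = 8.67×10^12 − 3.17×10^10 = 8.64×10^12 K⁴.
q = 5.67×10⁻⁸ × 8.64×10^12 / 2.647 = 1.85×10^5 W/m².
Q = q·A = 1.85×10^5 × 10 = 1.85×10^6 W.

Q ≈ 1.85×10^6 W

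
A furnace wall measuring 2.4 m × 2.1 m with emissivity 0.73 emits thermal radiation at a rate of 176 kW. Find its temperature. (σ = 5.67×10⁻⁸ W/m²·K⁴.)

A = 2.4 × 2.1 = 5.04 m².
From P = εσAT⁴, T = (P / εσA)^(1/4) = (1.76×10^5 / (0.73 × 5.67×10⁻⁸ × 5.04))^(1/4).
T = (8.44×10^11)^(1/4) = 958 K.

T ≈ 958 K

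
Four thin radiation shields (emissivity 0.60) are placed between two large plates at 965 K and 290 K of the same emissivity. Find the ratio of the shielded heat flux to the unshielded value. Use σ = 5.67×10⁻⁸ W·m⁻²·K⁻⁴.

With N identical shields there are N+1 = 5 gaps in series, each with the same radiative resistance, so the flux falls to 1/(N+1) of its unshielded value.

ratio ≈ 0.200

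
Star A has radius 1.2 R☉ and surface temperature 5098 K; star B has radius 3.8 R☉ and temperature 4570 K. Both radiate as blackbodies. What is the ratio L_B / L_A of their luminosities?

L = 4πR²σT⁴ ∝ R²T⁴, so L_B/L_A = (3.8/1.2)² × (4570/5098)⁴ = 10.0 × 0.646 = 6.48.

L_B/L_A ≈ 6.48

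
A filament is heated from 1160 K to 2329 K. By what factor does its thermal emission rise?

ratio ≈ 16.2

P ∝ T⁴, so the ratio is (2329/1160)⁴ = (2.008)⁴ = 16.2.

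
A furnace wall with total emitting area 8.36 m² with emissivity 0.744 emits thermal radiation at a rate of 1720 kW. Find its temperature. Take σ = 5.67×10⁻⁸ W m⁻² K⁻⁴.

From P = εσAT⁴, T = (P / εσA)^(1/4) = (1.72×10^6 / (0.744 × 5.67×10⁻⁸ × 8.36))^(1/4).
T = (4.88×10^12)^(1/4) = 1490 K.

T ≈ 1490 K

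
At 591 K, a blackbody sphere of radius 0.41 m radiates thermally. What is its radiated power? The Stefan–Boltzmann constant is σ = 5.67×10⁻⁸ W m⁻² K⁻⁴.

P ≈ 14600 W

A = 4πr² = 4π × (0.41)² = 2.11 m².
P = σAT⁴ = 5.67×10⁻⁸ × 2.11 × (591)⁴ = 5.67×10⁻⁸ × 2.11 × 1.22×10^11.
P = 14600 W.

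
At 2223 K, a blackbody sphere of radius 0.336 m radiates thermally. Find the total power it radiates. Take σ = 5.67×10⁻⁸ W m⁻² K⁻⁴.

A = 4πr² = 4π × (0.336)² = 1.42 m².
P = σAT⁴ = 5.67×10⁻⁸ × 1.42 × (2223)⁴ = 5.67×10⁻⁸ × 1.42 × 2.44×10^13.
P = 1.96×10^6 W.

P ≈ 1.96×10^6 W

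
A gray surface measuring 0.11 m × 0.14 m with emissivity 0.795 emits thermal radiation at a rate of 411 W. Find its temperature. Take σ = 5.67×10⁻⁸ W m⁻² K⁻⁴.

A = 0.11 × 0.14 = 0.0154 m².
From P = εσAT⁴, T = (P / εσA)^(1/4) = (411 / (0.795 × 5.67×10⁻⁸ × 0.0154))^(1/4).
T = (5.92×10^11)^(1/4) = 877 K.

T ≈ 877 K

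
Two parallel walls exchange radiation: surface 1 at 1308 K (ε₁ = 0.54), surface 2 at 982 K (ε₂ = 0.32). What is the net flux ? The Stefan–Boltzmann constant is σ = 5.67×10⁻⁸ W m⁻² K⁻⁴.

For two large parallel gray plates, q = σ(T₁⁴ − T₂⁴) / (1/ε₁ + 1/ε₂ − 1).
1/ε₁ + 1/ε₂ − 1 = 1/0.54 + 1/0.32 − 1 = 3.977.
T₁⁴ − T₂⁴ = 2.93×10^12 − 9.30×10^11 = 2.00×10^12 K⁴.
q = 5.67×10⁻⁸ × 2.00×10^12 / 3.977 = 28500 W/m².

q ≈ 28500 W/m²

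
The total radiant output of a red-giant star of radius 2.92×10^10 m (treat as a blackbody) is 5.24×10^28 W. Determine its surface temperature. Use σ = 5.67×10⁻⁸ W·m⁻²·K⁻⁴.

A = 4πr² = 4π × (2.92×10^10)² = 1.07×10^22 m².
From P = σAT⁴, T = (P / σA)^(1/4) = (5.24×10^28 / (5.67×10⁻⁸ × 1.07×10^22))^(1/4).
T = (8.63×10^13)^(1/4) = 3050 K.

T ≈ 3050 K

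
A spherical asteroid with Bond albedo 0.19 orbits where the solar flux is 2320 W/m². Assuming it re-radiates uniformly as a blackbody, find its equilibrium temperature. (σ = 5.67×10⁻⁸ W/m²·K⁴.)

T ≈ 302 K

Power absorbed = (1−a)S·πR²; power emitted = 4πR²σT⁴. Equating and cancelling πR²:
T = ((1−a)S / 4σ)^(1/4) = (1880 / (4 × 5.67×10⁻⁸))^(1/4) = (8.29×10^9)^(1/4).
T = 302 K.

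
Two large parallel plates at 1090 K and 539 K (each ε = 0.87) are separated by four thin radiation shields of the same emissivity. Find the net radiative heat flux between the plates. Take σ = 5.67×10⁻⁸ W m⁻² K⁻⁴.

q ≈ 11600 W/m²

Each of the 5 gaps contributes resistance (2/ε − 1) = 2/0.87 − 1 = 1.299; total = 6.494.
q = σ(T₁⁴ − T₂⁴) / 6.494 = 5.67×10⁻⁸ × 1.33×10^12 / 6.494 = 11600 W/m².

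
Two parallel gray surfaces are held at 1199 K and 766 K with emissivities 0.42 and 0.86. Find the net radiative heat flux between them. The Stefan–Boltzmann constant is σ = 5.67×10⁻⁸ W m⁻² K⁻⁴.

q ≈ 38400 W/m²

For two large parallel gray plates, q = σ(T₁⁴ − T₂⁴) / (1/ε₁ + 1/ε₂ − 1).
1/ε₁ + 1/ε₂ − 1 = 1/0.42 + 1/0.86 − 1 = 2.544.
T₁⁴ − T₂⁴ = 2.07×10^12 − 3.44×10^11 = 1.72×10^12 K⁴.
q = 5.67×10⁻⁸ × 1.72×10^12 / 2.544 = 38400 W/m².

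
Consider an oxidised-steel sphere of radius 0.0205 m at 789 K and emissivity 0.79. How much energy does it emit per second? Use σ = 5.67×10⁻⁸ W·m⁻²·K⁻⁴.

P ≈ 91.7 W

A = 4πr² = 4π × (0.0205)² = 5.28×10^-3 m².
Stefan–Boltzmann: P = εσAT⁴ = 0.79 × 5.67×10⁻⁸ × 5.28×10^-3 × (789)⁴ = 0.79 × 5.67×10⁻⁸ × 5.28×10^-3 × 3.88×10^11.
P = 91.7 W.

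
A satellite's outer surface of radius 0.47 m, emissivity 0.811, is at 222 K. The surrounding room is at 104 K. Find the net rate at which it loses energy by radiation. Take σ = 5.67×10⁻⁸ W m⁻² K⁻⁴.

Q ≈ 295 W

A = 4πr² = 4π × (0.47)² = 2.78 m².
Q = εσA(T⁴ − T_s⁴). T⁴ − T_s⁴ = (222)⁴ − (104)⁴ = 2.43×10^9 − 1.17×10^8 = 2.31×10^9 K⁴.
Q = 0.811 × 5.67×10⁻⁸ × 2.78 × 2.31×10^9 = 295 W.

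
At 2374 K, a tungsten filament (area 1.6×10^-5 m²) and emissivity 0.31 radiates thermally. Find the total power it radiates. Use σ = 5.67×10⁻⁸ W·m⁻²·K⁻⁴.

P ≈ 8.93 W

P = εσAT⁴ = 0.31 × 5.67×10⁻⁸ × 1.60×10^-5 × (2374)⁴ = 0.31 × 5.67×10⁻⁸ × 1.60×10^-5 × 3.18×10^13.
P = 8.93 W.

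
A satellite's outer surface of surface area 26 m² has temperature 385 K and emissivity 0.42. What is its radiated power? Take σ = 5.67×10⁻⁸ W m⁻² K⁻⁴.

P ≈ 13600 W

P = εσAT⁴ = 0.42 × 5.67×10⁻⁸ × 26.0 × (385)⁴ = 0.42 × 5.67×10⁻⁸ × 26.0 × 2.20×10^10.
P = 13600 W.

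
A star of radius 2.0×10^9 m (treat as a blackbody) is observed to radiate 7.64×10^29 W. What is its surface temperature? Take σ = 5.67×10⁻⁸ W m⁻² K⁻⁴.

T ≈ 22800 K

A = 4πr² = 4π × (2.0×10^9)² = 5.03×10^19 m².
From P = σAT⁴, T = (P / σA)^(1/4) = (7.64×10^29 / (5.67×10⁻⁸ × 5.03×10^19))^(1/4).
T = (2.68×10^17)^(1/4) = 22800 K.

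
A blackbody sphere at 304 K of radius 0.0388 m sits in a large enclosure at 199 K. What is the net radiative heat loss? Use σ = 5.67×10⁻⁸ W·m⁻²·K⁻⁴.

A = 4πr² = 4π × (0.0388)² = 0.0189 m².
Q = σA(T⁴ − T_s⁴). T⁴ − T_s⁴ = (304)⁴ − (199)⁴ = 8.54×10^9 − 1.57×10^9 = 6.97×10^9 K⁴.
Q = 5.67×10⁻⁸ × 0.0189 × 6.97×10^9 = 7.48 W.

Q ≈ 7.48 W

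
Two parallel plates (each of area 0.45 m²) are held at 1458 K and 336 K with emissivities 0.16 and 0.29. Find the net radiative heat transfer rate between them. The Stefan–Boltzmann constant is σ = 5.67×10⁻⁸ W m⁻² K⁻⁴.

For two large parallel gray plates, q = σ(T₁⁴ − T₂⁴) / (1/ε₁ + 1/ε₂ − 1).
1/ε₁ + 1/ε₂ − 1 = 1/0.16 + 1/0.29 − 1 = 8.698.
T₁⁴ − T₂⁴ = 4.52×10^12 − 1.27×10^10 = 4.51×10^12 K⁴.
q = 5.67×10⁻⁸ × 4.51×10^12 / 8.698 = 29400 W/m².
Q = q·A = 29400 × 0.45 = 13200 W.

Q ≈ 13200 W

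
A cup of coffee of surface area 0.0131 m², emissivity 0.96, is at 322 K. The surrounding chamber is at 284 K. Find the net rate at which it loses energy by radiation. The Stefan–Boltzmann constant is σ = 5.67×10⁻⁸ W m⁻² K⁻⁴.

Q ≈ 3.03 W

Q = εσA(T⁴ − T_s⁴). T⁴ − T_s⁴ = (322)⁴ − (284)⁴ = 1.08×10^10 − 6.51×10^9 = 4.24×10^9 K⁴.
Q = 0.96 × 5.67×10⁻⁸ × 0.0131 × 4.24×10^9 = 3.03 W.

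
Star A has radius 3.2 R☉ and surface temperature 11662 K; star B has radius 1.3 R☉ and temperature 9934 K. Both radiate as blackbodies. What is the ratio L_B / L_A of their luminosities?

L_B/L_A ≈ 0.0869

L = 4πR²σT⁴ ∝ R²T⁴, so L_B/L_A = (1.3/3.2)² × (9934/11662)⁴ = 0.165 × 0.527 = 0.0869.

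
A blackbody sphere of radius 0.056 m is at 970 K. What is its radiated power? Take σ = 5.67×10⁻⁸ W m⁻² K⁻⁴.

A = 4πr² = 4π × (0.056)² = 0.0394 m².
P = σAT⁴ = 5.67×10⁻⁸ × 0.0394 × (970)⁴ = 5.67×10⁻⁸ × 0.0394 × 8.85×10^11.
P = 1980 W.

P ≈ 1980 W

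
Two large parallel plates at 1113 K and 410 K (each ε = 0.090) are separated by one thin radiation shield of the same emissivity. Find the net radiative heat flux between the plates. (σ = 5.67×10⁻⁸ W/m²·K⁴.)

Each of the 2 gaps contributes resistance (2/ε − 1) = 2/0.090 − 1 = 21.22; total = 42.44.
q = σ(T₁⁴ − T₂⁴) / 42.44 = 5.67×10⁻⁸ × 1.51×10^12 / 42.44 = 2010 W/m².

q ≈ 2010 W/m²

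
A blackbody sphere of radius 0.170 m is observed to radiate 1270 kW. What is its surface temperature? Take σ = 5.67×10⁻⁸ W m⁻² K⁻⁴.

T ≈ 2800 K

A = 4πr² = 4π × (0.170)² = 0.363 m².
From P = σAT⁴, T = (P / σA)^(1/4) = (1.27×10^6 / (5.67×10⁻⁸ × 0.363))^(1/4).
T = (6.17×10^13)^(1/4) = 2800 K.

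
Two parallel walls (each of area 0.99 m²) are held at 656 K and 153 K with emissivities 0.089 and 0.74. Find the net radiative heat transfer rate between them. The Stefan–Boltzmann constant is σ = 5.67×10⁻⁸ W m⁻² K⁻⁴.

For two large parallel gray plates, q = σ(T₁⁴ − T₂⁴) / (1/ε₁ + 1/ε₂ − 1).
1/ε₁ + 1/ε₂ − 1 = 1/0.089 + 1/0.74 − 1 = 11.59.
T₁⁴ − T₂⁴ = 1.85×10^11 − 5.48×10^8 = 1.85×10^11 K⁴.
q = 5.67×10⁻⁸ × 1.85×10^11 / 11.59 = 904 W/m².
Q = q·A = 904 × 0.99 = 894 W.

Q ≈ 894 W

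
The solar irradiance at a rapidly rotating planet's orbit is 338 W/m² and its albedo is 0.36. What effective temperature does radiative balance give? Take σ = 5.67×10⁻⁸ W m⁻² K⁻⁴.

Power absorbed = (1−a)S·πR²; power emitted = 4πR²σT⁴. Equating and cancelling πR²:
T = ((1−a)S / 4σ)^(1/4) = (216 / (4 × 5.67×10⁻⁸))^(1/4) = (9.54×10^8)^(1/4).
T = 176 K.

T ≈ 176 K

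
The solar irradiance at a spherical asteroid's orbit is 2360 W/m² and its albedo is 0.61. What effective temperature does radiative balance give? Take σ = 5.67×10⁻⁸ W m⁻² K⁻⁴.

T ≈ 252 K

Power absorbed = (1−a)S·πR²; power emitted = 4πR²σT⁴. Equating and cancelling πR²:
T = ((1−a)S / 4σ)^(1/4) = (920 / (4 × 5.67×10⁻⁸))^(1/4) = (4.06×10^9)^(1/4).
T = 252 K.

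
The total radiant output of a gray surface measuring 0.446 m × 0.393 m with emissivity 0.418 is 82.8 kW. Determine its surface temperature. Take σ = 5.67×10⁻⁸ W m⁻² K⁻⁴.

A = 0.446 × 0.393 = 0.175 m².
From P = εσAT⁴, T = (P / εσA)^(1/4) = (82800 / (0.418 × 5.67×10⁻⁸ × 0.175))^(1/4).
T = (1.99×10^13)^(1/4) = 2110 K.

T ≈ 2110 K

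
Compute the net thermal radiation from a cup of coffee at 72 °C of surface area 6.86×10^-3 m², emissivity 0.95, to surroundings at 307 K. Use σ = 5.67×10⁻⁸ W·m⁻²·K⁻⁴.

Convert: 72 °C = 345 K.
Q = εσA(T⁴ − T_s⁴). T⁴ − T_s⁴ = (345)⁴ − (307)⁴ = 1.42×10^10 − 8.88×10^9 = 5.28×10^9 K⁴.
Q = 0.95 × 5.67×10⁻⁸ × 6.86×10^-3 × 5.28×10^9 = 1.95 W.

Q ≈ 1.95 W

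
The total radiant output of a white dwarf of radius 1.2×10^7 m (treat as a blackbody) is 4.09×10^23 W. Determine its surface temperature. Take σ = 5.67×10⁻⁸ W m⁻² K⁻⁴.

A = 4πr² = 4π × (1.2×10^7)² = 1.81×10^15 m².
From P = σAT⁴, T = (P / σA)^(1/4) = (4.09×10^23 / (5.67×10⁻⁸ × 1.81×10^15))^(1/4).
T = (3.99×10^15)^(1/4) = 7950 K.

T ≈ 7950 K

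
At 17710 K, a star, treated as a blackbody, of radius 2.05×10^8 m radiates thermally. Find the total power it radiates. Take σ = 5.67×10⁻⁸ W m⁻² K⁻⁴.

A = 4πr² = 4π × (2.05×10^8)² = 5.28×10^17 m².
P = σAT⁴ = 5.67×10⁻⁸ × 5.28×10^17 × (17710)⁴ = 5.67×10⁻⁸ × 5.28×10^17 × 9.84×10^16.
P = 2.95×10^27 W.

P ≈ 2.95×10^27 W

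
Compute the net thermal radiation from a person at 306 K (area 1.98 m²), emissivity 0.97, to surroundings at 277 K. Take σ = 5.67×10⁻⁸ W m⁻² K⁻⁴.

Q ≈ 314 W

Q = εσA(T⁴ − T_s⁴). T⁴ − T_s⁴ = (306)⁴ − (277)⁴ = 8.77×10^9 − 5.89×10^9 = 2.88×10^9 K⁴.
Q = 0.97 × 5.67×10⁻⁸ × 1.98 × 2.88×10^9 = 314 W.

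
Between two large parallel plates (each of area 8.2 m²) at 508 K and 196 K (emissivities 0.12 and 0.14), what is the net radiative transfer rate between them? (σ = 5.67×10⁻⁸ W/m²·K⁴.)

Q ≈ 2090 W

For two large parallel gray plates, q = σ(T₁⁴ − T₂⁴) / (1/ε₁ + 1/ε₂ − 1).
1/ε₁ + 1/ε₂ − 1 = 1/0.12 + 1/0.14 − 1 = 14.48.
T₁⁴ − T₂⁴ = 6.66×10^10 − 1.48×10^9 = 6.51×10^10 K⁴.
q = 5.67×10⁻⁸ × 6.51×10^10 / 14.48 = 255 W/m².
Q = q·A = 255 × 8.2 = 2090 W.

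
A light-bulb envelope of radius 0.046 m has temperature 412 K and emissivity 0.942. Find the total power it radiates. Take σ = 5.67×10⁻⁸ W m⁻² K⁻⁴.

P ≈ 40.9 W

A = 4πr² = 4π × (0.046)² = 0.0266 m².
P = εσAT⁴ = 0.942 × 5.67×10⁻⁸ × 0.0266 × (412)⁴ = 0.942 × 5.67×10⁻⁸ × 0.0266 × 2.88×10^10.
P = 40.9 W.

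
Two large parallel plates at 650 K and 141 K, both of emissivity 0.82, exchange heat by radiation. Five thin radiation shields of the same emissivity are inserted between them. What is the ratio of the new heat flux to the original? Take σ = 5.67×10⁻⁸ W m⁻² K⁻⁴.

With N identical shields there are N+1 = 6 gaps in series, each with the same radiative resistance, so the flux falls to 1/(N+1) of its unshielded value.

ratio ≈ 0.167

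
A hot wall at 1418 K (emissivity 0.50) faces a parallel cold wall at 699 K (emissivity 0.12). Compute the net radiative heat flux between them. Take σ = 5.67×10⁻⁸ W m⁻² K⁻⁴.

For two large parallel gray plates, q = σ(T₁⁴ − T₂⁴) / (1/ε₁ + 1/ε₂ − 1).
1/ε₁ + 1/ε₂ − 1 = 1/0.50 + 1/0.12 − 1 = 9.333.
T₁⁴ − T₂⁴ = 4.04×10^12 − 2.39×10^11 = 3.80×10^12 K⁴.
q = 5.67×10⁻⁸ × 3.80×10^12 / 9.333 = 23100 W/m².

q ≈ 23100 W/m²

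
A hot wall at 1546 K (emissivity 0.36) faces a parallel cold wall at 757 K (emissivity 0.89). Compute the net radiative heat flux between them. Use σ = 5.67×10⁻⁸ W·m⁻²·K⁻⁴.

q ≈ 1.05×10^5 W/m²

For two large parallel gray plates, q = σ(T₁⁴ − T₂⁴) / (1/ε₁ + 1/ε₂ − 1).
1/ε₁ + 1/ε₂ − 1 = 1/0.36 + 1/0.89 − 1 = 2.901.
T₁⁴ − T₂⁴ = 5.71×10^12 − 3.28×10^11 = 5.38×10^12 K⁴.
q = 5.67×10⁻⁸ × 5.38×10^12 / 2.901 = 1.05×10^5 W/m².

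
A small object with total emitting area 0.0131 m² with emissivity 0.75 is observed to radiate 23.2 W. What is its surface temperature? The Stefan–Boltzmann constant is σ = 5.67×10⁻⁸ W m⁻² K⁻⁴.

From P = εσAT⁴, T = (P / εσA)^(1/4) = (23.2 / (0.75 × 5.67×10⁻⁸ × 0.0131))^(1/4).
T = (4.16×10^10)^(1/4) = 452 K.

T ≈ 452 K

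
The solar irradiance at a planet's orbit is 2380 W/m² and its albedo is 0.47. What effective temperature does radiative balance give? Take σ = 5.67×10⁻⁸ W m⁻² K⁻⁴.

T ≈ 273 K

Power absorbed = (1−a)S·πR²; power emitted = 4πR²σT⁴. Equating and cancelling πR²:
T = ((1−a)S / 4σ)^(1/4) = (1260 / (4 × 5.67×10⁻⁸))^(1/4) = (5.56×10^9)^(1/4).
T = 273 K.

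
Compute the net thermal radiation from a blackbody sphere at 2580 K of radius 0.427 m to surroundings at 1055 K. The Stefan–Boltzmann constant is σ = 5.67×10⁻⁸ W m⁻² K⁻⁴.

Q ≈ 5.60×10^6 W

A = 4πr² = 4π × (0.427)² = 2.29 m².
Q = σA(T⁴ − T_s⁴). T⁴ − T_s⁴ = (2580)⁴ − (1055)⁴ = 4.43×10^13 − 1.24×10^12 = 4.31×10^13 K⁴.
Q = 5.67×10⁻⁸ × 2.29 × 4.31×10^13 = 5.60×10^6 W.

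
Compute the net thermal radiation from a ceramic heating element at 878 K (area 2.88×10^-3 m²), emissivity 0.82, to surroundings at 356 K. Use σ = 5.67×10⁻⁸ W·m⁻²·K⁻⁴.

Q ≈ 77.4 W

Q = εσA(T⁴ − T_s⁴). T⁴ − T_s⁴ = (878)⁴ − (356)⁴ = 5.94×10^11 − 1.61×10^10 = 5.78×10^11 K⁴.
Q = 0.82 × 5.67×10⁻⁸ × 2.88×10^-3 × 5.78×10^11 = 77.4 W.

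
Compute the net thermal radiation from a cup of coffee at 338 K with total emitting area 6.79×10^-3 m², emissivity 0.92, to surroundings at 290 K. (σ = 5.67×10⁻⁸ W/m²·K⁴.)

Q ≈ 2.12 W

Q = εσA(T⁴ − T_s⁴). T⁴ − T_s⁴ = (338)⁴ − (290)⁴ = 1.31×10^10 − 7.07×10^9 = 5.98×10^9 K⁴.
Q = 0.92 × 5.67×10⁻⁸ × 6.79×10^-3 × 5.98×10^9 = 2.12 W.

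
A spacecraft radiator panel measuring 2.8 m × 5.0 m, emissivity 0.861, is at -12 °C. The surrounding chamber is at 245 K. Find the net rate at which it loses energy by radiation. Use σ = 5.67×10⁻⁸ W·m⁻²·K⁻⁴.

Q ≈ 709 W

A = 2.8 × 5.0 = 14.0 m².
Convert: -12 °C = 261 K.
Q = εσA(T⁴ − T_s⁴). T⁴ − T_s⁴ = (261)⁴ − (245)⁴ = 4.64×10^9 − 3.60×10^9 = 1.04×10^9 K⁴.
Q = 0.861 × 5.67×10⁻⁸ × 14.0 × 1.04×10^9 = 709 W.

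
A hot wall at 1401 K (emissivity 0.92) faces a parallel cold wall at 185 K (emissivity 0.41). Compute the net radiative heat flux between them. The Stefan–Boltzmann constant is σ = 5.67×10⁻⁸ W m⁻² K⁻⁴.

For two large parallel gray plates, q = σ(T₁⁴ − T₂⁴) / (1/ε₁ + 1/ε₂ − 1).
1/ε₁ + 1/ε₂ − 1 = 1/0.92 + 1/0.41 − 1 = 2.526.
T₁⁴ − T₂⁴ = 3.85×10^12 − 1.17×10^9 = 3.85×10^12 K⁴.
q = 5.67×10⁻⁸ × 3.85×10^12 / 2.526 = 86500 W/m².

q ≈ 86500 W/m²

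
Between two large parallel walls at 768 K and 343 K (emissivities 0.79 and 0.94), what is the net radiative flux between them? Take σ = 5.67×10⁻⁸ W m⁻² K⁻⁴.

For two large parallel gray plates, q = σ(T₁⁴ − T₂⁴) / (1/ε₁ + 1/ε₂ − 1).
1/ε₁ + 1/ε₂ − 1 = 1/0.79 + 1/0.94 − 1 = 1.330.
T₁⁴ − T₂⁴ = 3.48×10^11 − 1.38×10^10 = 3.34×10^11 K⁴.
q = 5.67×10⁻⁸ × 3.34×10^11 / 1.330 = 14200 W/m².

q ≈ 14200 W/m²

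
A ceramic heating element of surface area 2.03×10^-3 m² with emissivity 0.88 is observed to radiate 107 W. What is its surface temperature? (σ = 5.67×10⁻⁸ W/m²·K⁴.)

T ≈ 1010 K

From P = εσAT⁴, T = (P / εσA)^(1/4) = (107 / (0.88 × 5.67×10⁻⁸ × 2.03×10^-3))^(1/4).
T = (1.06×10^12)^(1/4) = 1010 K.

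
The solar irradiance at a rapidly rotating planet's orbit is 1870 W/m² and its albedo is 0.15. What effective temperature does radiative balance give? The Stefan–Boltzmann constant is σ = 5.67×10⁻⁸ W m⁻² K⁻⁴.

T ≈ 289 K

Power absorbed = (1−a)S·πR²; power emitted = 4πR²σT⁴. Equating and cancelling πR²:
T = ((1−a)S / 4σ)^(1/4) = (1590 / (4 × 5.67×10⁻⁸))^(1/4) = (7.01×10^9)^(1/4).
T = 289 K.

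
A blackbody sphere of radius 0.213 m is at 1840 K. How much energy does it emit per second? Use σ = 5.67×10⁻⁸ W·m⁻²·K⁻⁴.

A = 4πr² = 4π × (0.213)² = 0.570 m².
P = σAT⁴ = 5.67×10⁻⁸ × 0.570 × (1840)⁴ = 5.67×10⁻⁸ × 0.570 × 1.15×10^13.
P = 3.71×10^5 W.

P ≈ 3.71×10^5 W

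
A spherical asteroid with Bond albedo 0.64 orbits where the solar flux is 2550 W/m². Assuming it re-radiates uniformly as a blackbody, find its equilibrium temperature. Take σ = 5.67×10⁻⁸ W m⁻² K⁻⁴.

Power absorbed = (1−a)S·πR²; power emitted = 4πR²σT⁴. Equating and cancelling πR²:
T = ((1−a)S / 4σ)^(1/4) = (918 / (4 × 5.67×10⁻⁸))^(1/4) = (4.05×10^9)^(1/4).
T = 252 K.

T ≈ 252 K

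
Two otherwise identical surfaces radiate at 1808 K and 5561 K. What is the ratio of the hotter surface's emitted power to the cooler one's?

P ∝ T⁴, so the ratio is (5561/1808)⁴ = (3.076)⁴ = 89.5.

ratio ≈ 89.5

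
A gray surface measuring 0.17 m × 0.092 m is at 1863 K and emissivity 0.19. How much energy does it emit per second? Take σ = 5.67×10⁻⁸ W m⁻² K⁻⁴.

A = 0.17 × 0.092 = 0.0156 m².
P = εσAT⁴ = 0.19 × 5.67×10⁻⁸ × 0.0156 × (1863)⁴ = 0.19 × 5.67×10⁻⁸ × 0.0156 × 1.20×10^13.
P = 2030 W.

P ≈ 2030 W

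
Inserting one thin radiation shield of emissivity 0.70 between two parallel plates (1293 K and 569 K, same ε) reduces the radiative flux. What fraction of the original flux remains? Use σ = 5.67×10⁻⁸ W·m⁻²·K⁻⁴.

ratio ≈ 0.500

With N identical shields there are N+1 = 2 gaps in series, each with the same radiative resistance, so the flux falls to 1/(N+1) of its unshielded value.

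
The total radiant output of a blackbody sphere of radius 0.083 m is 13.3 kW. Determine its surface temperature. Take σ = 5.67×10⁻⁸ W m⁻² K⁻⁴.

T ≈ 1280 K

A = 4πr² = 4π × (0.083)² = 0.0866 m².
From P = σAT⁴, T = (P / σA)^(1/4) = (13300 / (5.67×10⁻⁸ × 0.0866))^(1/4).
T = (2.71×10^12)^(1/4) = 1280 K.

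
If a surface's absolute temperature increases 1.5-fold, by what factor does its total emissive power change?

factor ≈ 5.06

P ∝ T⁴, so the power scales as (1.5)⁴ = 5.06.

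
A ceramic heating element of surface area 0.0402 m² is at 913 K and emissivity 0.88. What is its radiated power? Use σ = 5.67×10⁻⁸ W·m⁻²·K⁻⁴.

P = εσAT⁴ = 0.88 × 5.67×10⁻⁸ × 0.0402 × (913)⁴ = 0.88 × 5.67×10⁻⁸ × 0.0402 × 6.95×10^11.
P = 1390 W.

P ≈ 1390 W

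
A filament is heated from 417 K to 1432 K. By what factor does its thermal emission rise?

P ∝ T⁴, so the ratio is (1432/417)⁴ = (3.434)⁴ = 139.

ratio ≈ 139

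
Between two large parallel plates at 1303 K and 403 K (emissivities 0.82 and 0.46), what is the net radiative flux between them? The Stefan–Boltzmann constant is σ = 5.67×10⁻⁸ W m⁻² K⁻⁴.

For two large parallel gray plates, q = σ(T₁⁴ − T₂⁴) / (1/ε₁ + 1/ε₂ − 1).
1/ε₁ + 1/ε₂ − 1 = 1/0.82 + 1/0.46 − 1 = 2.393.
T₁⁴ − T₂⁴ = 2.88×10^12 − 2.64×10^10 = 2.86×10^12 K⁴.
q = 5.67×10⁻⁸ × 2.86×10^12 / 2.393 = 67700 W/m².

q ≈ 67700 W/m²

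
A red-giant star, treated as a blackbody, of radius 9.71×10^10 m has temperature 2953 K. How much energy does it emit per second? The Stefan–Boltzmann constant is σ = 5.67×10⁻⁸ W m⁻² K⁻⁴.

P ≈ 5.11×10^29 W

A = 4πr² = 4π × (9.71×10^10)² = 1.18×10^23 m².
P = σAT⁴ = 5.67×10⁻⁸ × 1.18×10^23 × (2953)⁴ = 5.67×10⁻⁸ × 1.18×10^23 × 7.60×10^13.
P = 5.11×10^29 W.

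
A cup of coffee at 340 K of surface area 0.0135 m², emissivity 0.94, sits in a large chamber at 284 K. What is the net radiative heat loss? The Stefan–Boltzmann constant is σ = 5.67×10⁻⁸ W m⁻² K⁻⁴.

Q = εσA(T⁴ − T_s⁴). T⁴ − T_s⁴ = (340)⁴ − (284)⁴ = 1.34×10^10 − 6.51×10^9 = 6.86×10^9 K⁴.
Q = 0.94 × 5.67×10⁻⁸ × 0.0135 × 6.86×10^9 = 4.93 W.

Q ≈ 4.93 W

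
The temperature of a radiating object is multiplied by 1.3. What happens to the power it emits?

P ∝ T⁴, so the power scales as (1.3)⁴ = 2.86.

factor ≈ 2.86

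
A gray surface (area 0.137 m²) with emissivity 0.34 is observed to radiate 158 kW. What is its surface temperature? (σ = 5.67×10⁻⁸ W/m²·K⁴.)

From P = εσAT⁴, T = (P / εσA)^(1/4) = (1.58×10^5 / (0.34 × 5.67×10⁻⁸ × 0.137))^(1/4).
T = (5.98×10^13)^(1/4) = 2780 K.

T ≈ 2780 K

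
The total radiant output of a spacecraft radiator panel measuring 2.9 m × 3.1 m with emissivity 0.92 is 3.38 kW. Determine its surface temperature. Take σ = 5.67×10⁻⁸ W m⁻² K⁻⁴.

A = 2.9 × 3.1 = 8.99 m².
From P = εσAT⁴, T = (P / εσA)^(1/4) = (3380 / (0.92 × 5.67×10⁻⁸ × 8.99))^(1/4).
T = (7.21×10^9)^(1/4) = 291 K.

T ≈ 291 K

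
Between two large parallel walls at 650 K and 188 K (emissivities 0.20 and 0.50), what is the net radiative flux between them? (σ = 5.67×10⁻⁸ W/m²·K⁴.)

q ≈ 1680 W/m²

For two large parallel gray plates, q = σ(T₁⁴ − T₂⁴) / (1/ε₁ + 1/ε₂ − 1).
1/ε₁ + 1/ε₂ − 1 = 1/0.20 + 1/0.50 − 1 = 6.000.
T₁⁴ − T₂⁴ = 1.79×10^11 − 1.25×10^9 = 1.77×10^11 K⁴.
q = 5.67×10⁻⁸ × 1.77×10^11 / 6.000 = 1680 W/m².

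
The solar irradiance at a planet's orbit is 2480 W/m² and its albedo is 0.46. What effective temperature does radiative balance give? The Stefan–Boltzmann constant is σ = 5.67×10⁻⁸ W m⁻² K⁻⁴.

T ≈ 277 K

Power absorbed = (1−a)S·πR²; power emitted = 4πR²σT⁴. Equating and cancelling πR²:
T = ((1−a)S / 4σ)^(1/4) = (1340 / (4 × 5.67×10⁻⁸))^(1/4) = (5.90×10^9)^(1/4).
T = 277 K.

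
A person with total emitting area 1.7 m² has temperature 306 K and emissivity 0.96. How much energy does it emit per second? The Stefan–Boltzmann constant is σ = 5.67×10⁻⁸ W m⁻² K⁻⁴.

P ≈ 811 W

P = εσAT⁴ = 0.96 × 5.67×10⁻⁸ × 1.70 × (306)⁴ = 0.96 × 5.67×10⁻⁸ × 1.70 × 8.77×10^9.
P = 811 W.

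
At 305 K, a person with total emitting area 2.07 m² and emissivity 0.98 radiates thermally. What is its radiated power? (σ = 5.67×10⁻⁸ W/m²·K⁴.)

P ≈ 995 W

Stefan–Boltzmann: P = εσAT⁴ = 0.98 × 5.67×10⁻⁸ × 2.07 × (305)⁴ = 0.98 × 5.67×10⁻⁸ × 2.07 × 8.65×10^9.
P = 995 W.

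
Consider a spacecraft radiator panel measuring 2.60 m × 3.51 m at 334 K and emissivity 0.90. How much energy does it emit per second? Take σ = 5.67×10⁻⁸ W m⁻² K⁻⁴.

A = 2.60 × 3.51 = 9.13 m².
Stefan–Boltzmann: P = εσAT⁴ = 0.90 × 5.67×10⁻⁸ × 9.13 × (334)⁴ = 0.90 × 5.67×10⁻⁸ × 9.13 × 1.24×10^10.
P = 5800 W.

P ≈ 5800 W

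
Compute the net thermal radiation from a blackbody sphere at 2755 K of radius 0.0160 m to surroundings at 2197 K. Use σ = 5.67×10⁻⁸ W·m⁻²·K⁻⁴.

Q ≈ 6260 W

A = 4πr² = 4π × (0.0160)² = 3.22×10^-3 m².
Q = σA(T⁴ − T_s⁴). T⁴ − T_s⁴ = (2755)⁴ − (2197)⁴ = 5.76×10^13 − 2.33×10^13 = 3.43×10^13 K⁴.
Q = 5.67×10⁻⁸ × 3.22×10^-3 × 3.43×10^13 = 6260 W.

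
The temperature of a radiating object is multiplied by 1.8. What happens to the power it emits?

factor ≈ 10.5

P ∝ T⁴, so the power scales as (1.8)⁴ = 10.5.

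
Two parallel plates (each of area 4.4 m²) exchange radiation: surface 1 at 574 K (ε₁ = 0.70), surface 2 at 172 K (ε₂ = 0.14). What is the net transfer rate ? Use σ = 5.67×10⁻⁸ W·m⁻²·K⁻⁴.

For two large parallel gray plates, q = σ(T₁⁴ − T₂⁴) / (1/ε₁ + 1/ε₂ − 1).
1/ε₁ + 1/ε₂ − 1 = 1/0.70 + 1/0.14 − 1 = 7.571.
T₁⁴ − T₂⁴ = 1.09×10^11 − 8.75×10^8 = 1.08×10^11 K⁴.
q = 5.67×10⁻⁸ × 1.08×10^11 / 7.571 = 806 W/m².
Q = q·A = 806 × 4.4 = 3550 W.

Q ≈ 3550 W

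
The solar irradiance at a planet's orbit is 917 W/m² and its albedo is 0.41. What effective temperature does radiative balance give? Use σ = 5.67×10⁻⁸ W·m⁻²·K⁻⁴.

T ≈ 221 K

Power absorbed = (1−a)S·πR²; power emitted = 4πR²σT⁴. Equating and cancelling πR²:
T = ((1−a)S / 4σ)^(1/4) = (541 / (4 × 5.67×10⁻⁸))^(1/4) = (2.39×10^9)^(1/4).
T = 221 K.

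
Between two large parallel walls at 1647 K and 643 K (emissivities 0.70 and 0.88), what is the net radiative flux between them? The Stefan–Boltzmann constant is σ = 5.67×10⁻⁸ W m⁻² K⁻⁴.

For two large parallel gray plates, q = σ(T₁⁴ − T₂⁴) / (1/ε₁ + 1/ε₂ − 1).
1/ε₁ + 1/ε₂ − 1 = 1/0.70 + 1/0.88 − 1 = 1.565.
T₁⁴ − T₂⁴ = 7.36×10^12 − 1.71×10^11 = 7.19×10^12 K⁴.
q = 5.67×10⁻⁸ × 7.19×10^12 / 1.565 = 2.60×10^5 W/m².

q ≈ 2.60×10^5 W/m²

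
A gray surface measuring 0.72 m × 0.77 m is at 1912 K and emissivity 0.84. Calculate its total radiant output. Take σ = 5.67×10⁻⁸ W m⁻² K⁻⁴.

P ≈ 3.53×10^5 W

A = 0.72 × 0.77 = 0.554 m².
Stefan–Boltzmann: P = εσAT⁴ = 0.84 × 5.67×10⁻⁸ × 0.554 × (1912)⁴ = 0.84 × 5.67×10⁻⁸ × 0.554 × 1.34×10^13.
P = 3.53×10^5 W.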